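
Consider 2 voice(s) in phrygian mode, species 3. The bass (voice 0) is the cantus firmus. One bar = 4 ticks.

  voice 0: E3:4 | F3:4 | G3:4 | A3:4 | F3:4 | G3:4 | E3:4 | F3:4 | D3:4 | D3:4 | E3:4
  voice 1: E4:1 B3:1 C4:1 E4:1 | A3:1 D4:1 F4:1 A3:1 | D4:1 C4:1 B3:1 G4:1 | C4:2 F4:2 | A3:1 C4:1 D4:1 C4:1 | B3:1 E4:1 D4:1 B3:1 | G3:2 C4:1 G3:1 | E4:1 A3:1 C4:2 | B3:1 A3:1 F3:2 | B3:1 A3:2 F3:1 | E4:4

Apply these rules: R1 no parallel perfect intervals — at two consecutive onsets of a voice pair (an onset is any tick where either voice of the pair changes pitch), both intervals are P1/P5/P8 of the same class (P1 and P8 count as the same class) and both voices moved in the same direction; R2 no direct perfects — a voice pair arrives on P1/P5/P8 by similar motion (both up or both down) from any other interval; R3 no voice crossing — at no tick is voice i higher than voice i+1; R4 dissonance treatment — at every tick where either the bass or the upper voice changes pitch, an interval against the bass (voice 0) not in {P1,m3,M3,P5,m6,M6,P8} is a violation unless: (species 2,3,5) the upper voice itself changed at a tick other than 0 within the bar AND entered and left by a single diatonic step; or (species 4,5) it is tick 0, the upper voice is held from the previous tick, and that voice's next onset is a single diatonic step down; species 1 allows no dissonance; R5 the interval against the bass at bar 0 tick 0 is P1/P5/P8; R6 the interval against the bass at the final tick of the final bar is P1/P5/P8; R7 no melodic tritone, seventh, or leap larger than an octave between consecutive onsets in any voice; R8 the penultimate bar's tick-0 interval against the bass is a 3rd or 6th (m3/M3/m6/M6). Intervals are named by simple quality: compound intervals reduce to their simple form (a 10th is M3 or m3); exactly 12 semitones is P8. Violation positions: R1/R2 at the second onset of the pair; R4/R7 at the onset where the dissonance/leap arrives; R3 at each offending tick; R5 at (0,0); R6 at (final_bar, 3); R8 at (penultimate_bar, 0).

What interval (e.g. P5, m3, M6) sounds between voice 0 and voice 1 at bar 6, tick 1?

m3

voice 0=E3 voice 1=G3 -> m3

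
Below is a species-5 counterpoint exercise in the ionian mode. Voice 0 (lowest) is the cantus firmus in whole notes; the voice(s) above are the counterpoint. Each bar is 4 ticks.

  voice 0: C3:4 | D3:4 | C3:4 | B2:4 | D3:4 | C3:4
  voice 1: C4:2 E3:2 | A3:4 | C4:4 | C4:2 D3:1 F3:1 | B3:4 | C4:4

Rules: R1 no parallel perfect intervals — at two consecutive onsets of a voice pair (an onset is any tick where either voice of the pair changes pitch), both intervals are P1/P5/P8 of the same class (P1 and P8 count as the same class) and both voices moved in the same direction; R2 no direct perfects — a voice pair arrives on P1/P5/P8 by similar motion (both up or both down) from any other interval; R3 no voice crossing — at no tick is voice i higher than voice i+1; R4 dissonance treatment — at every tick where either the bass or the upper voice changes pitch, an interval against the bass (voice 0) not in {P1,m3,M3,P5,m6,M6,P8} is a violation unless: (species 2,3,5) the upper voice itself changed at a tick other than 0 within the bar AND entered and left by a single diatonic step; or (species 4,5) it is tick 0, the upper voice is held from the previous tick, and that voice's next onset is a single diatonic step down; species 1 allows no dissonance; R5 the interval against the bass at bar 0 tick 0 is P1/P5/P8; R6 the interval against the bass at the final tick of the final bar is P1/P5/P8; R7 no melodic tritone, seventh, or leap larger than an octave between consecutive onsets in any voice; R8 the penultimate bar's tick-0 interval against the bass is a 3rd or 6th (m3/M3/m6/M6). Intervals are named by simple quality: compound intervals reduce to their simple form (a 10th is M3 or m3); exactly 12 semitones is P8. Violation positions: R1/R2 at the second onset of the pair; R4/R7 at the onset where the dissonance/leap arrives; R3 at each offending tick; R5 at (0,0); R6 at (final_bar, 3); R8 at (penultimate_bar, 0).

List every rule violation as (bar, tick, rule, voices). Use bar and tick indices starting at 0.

bar 0: v0=C3 v1=C4 downbeat P8
bar 1: v0=D3 v1=A3 downbeat P5
bar 2: v0=C3 v1=C4 downbeat P8
bar 3: v0=B2 v1=C4 downbeat m2
bar 4: v0=D3 v1=B3 downbeat M6
bar 5: v0=C3 v1=C4 downbeat P8
  -> R2 @ bar 1 tick 0 v(0, 1): C3/E3 M3 -> D3/A3 P5 similar
  -> R4 @ bar 3 tick 0 v(0, 1): B2/C4 m2 untreated
  -> R7 @ bar 3 tick 2 v(1,): C4->D3 leap 10st
  -> R4 @ bar 3 tick 3 v(0, 1): B2/F3 TT untreated
  -> R7 @ bar 4 tick 0 v(1,): F3->B3 leap 6st

(1, 0, R2, (0, 1))
(3, 0, R4, (0, 1))
(3, 2, R7, (1,))
(3, 3, R4, (0, 1))
(4, 0, R7, (1,))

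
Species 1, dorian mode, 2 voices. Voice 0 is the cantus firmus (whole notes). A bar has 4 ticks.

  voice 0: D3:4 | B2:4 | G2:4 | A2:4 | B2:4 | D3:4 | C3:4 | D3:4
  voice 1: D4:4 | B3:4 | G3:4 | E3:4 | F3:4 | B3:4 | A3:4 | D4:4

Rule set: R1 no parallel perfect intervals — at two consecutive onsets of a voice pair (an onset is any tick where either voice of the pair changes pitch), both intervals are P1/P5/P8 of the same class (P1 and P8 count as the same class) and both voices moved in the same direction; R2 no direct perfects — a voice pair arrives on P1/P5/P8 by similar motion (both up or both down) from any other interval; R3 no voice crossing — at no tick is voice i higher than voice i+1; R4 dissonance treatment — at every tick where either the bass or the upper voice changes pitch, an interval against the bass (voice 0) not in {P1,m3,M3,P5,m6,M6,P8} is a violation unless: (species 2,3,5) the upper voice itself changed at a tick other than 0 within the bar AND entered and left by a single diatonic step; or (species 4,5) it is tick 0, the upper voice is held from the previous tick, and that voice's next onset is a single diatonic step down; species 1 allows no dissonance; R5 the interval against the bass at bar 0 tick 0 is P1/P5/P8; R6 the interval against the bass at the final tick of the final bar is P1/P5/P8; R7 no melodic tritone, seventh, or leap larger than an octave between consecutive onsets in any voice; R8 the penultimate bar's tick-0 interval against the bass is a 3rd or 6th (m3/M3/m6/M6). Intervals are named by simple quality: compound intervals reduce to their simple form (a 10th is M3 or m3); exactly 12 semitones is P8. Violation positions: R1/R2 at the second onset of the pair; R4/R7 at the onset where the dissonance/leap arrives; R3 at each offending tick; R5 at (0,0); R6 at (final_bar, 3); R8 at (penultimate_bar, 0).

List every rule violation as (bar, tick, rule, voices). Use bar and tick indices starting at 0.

bar 0: v0=D3 v1=D4 downbeat P8
bar 1: v0=B2 v1=B3 downbeat P8
bar 2: v0=G2 v1=G3 downbeat P8
bar 3: v0=A2 v1=E3 downbeat P5
bar 4: v0=B2 v1=F3 downbeat TT
bar 5: v0=D3 v1=B3 downbeat M6
bar 6: v0=C3 v1=A3 downbeat M6
bar 7: v0=D3 v1=D4 downbeat P8
  -> R1 @ bar 1 tick 0 v(0, 1): D3/D4 P8 -> B2/B3 P8 similar
  -> R1 @ bar 2 tick 0 v(0, 1): B2/B3 P8 -> G2/G3 P8 similar
  -> R4 @ bar 4 tick 0 v(0, 1): B2/F3 TT untreated
  -> R7 @ bar 5 tick 0 v(1,): F3->B3 leap 6st
  -> R2 @ bar 7 tick 0 v(0, 1): C3/A3 M6 -> D3/D4 P8 similar

(1, 0, R1, (0, 1))
(2, 0, R1, (0, 1))
(4, 0, R4, (0, 1))
(5, 0, R7, (1,))
(7, 0, R2, (0, 1))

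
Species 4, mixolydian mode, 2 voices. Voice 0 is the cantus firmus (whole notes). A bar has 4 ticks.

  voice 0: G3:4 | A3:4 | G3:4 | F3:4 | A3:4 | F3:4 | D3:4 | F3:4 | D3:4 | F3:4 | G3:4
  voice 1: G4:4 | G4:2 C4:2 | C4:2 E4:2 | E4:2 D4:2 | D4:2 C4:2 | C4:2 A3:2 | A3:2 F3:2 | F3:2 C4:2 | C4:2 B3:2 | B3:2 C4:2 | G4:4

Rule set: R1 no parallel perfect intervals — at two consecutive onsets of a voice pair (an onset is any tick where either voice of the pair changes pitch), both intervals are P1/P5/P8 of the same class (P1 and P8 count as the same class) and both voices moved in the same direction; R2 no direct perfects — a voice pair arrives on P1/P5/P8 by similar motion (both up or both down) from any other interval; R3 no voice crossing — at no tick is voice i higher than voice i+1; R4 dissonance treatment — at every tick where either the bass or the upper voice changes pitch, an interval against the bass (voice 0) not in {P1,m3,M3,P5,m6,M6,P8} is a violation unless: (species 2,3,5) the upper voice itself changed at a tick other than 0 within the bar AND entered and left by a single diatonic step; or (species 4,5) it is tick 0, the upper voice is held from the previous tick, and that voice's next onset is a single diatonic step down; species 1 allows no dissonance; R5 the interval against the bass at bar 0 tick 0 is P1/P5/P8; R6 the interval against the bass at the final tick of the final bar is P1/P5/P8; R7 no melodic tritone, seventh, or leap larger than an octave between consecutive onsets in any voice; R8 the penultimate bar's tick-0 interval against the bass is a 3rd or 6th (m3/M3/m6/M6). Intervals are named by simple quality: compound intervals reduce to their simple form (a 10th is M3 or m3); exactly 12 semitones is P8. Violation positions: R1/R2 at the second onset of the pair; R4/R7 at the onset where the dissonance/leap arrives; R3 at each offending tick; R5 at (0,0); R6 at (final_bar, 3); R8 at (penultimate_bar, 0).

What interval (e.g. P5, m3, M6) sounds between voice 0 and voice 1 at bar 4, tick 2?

voice 0=A3 voice 1=C4 -> m3

m3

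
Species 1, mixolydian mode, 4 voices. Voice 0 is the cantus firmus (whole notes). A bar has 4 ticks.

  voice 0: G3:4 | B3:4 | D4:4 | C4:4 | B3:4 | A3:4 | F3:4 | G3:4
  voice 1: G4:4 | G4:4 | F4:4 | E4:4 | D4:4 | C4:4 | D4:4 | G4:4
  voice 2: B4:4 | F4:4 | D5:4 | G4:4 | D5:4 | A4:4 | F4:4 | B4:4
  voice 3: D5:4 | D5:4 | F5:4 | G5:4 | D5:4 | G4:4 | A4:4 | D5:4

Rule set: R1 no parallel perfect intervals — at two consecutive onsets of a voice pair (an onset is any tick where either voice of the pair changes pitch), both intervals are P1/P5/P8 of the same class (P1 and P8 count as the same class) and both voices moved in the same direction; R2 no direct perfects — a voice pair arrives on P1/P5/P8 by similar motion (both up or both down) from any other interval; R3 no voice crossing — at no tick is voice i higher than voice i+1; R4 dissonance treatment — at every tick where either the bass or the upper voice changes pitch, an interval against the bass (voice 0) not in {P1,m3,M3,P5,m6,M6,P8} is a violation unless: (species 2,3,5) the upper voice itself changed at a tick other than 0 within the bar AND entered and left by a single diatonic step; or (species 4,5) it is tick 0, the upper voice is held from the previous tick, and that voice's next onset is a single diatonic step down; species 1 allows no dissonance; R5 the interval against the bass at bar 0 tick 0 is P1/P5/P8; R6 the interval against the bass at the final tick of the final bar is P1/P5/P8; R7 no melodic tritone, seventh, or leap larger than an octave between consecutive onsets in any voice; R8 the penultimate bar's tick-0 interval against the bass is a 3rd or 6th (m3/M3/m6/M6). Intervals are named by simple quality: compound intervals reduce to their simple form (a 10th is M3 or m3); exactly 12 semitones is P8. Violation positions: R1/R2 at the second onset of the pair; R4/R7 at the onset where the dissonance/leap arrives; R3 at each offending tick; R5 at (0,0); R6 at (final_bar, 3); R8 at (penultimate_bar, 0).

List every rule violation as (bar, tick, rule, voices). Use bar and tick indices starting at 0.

bar 0: v0=G3 v1=G4 v2=B4 v3=D5 downbeat P5
bar 1: v0=B3 v1=G4 v2=F4 v3=D5 downbeat m3
bar 2: v0=D4 v1=F4 v2=D5 v3=F5 downbeat m3
bar 3: v0=C4 v1=E4 v2=G4 v3=G5 downbeat P5
bar 4: v0=B3 v1=D4 v2=D5 v3=D5 downbeat m3
bar 5: v0=A3 v1=C4 v2=A4 v3=G4 downbeat m7
bar 6: v0=F3 v1=D4 v2=F4 v3=A4 downbeat M3
bar 7: v0=G3 v1=G4 v2=B4 v3=D5 downbeat P5
  -> R5 @ bar 0 tick 0 v(0, 2): opens on M3
  -> R3 @ bar 1 tick 0 v(1, 2): G4 above F4
  -> R4 @ bar 1 tick 0 v(0, 2): B3/F4 TT untreated
  -> R7 @ bar 1 tick 0 v(2,): B4->F4 leap 6st
  -> R3 @ bar 1 tick 1 v(1, 2): G4 above F4
  -> R3 @ bar 1 tick 2 v(1, 2): G4 above F4
  -> R3 @ bar 1 tick 3 v(1, 2): G4 above F4
  -> R2 @ bar 2 tick 0 v(0, 2): B3/F4 TT -> D4/D5 P8 similar
  -> R2 @ bar 3 tick 0 v(0, 2): D4/D5 P8 -> C4/G4 P5 similar
  -> R2 @ bar 4 tick 0 v(1, 3): E4/G5 m3 -> D4/D5 P8 similar
  -> R2 @ bar 5 tick 0 v(0, 2): B3/D5 m3 -> A3/A4 P8 similar
  -> R2 @ bar 5 tick 0 v(1, 3): D4/D5 P8 -> C4/G4 P5 similar
  -> R3 @ bar 5 tick 0 v(2, 3): A4 above G4
  -> R4 @ bar 5 tick 0 v(0, 3): A3/G4 m7 untreated
  -> R3 @ bar 5 tick 1 v(2, 3): A4 above G4
  -> R3 @ bar 5 tick 2 v(2, 3): A4 above G4
  -> R3 @ bar 5 tick 3 v(2, 3): A4 above G4
  -> R1 @ bar 6 tick 0 v(0, 2): A3/A4 P8 -> F3/F4 P8 similar
  -> R1 @ bar 6 tick 0 v(1, 3): C4/G4 P5 -> D4/A4 P5 similar
  -> R8 @ bar 6 tick 0 v(0, 2): penult P8 not 3rd/6th
  -> R1 @ bar 7 tick 0 v(1, 3): D4/A4 P5 -> G4/D5 P5 similar
  -> R2 @ bar 7 tick 0 v(0, 1): F3/D4 M6 -> G3/G4 P8 similar
  -> R2 @ bar 7 tick 0 v(0, 3): F3/A4 M3 -> G3/D5 P5 similar
  -> R7 @ bar 7 tick 0 v(2,): F4->B4 leap 6st
  -> R6 @ bar 7 tick 3 v(0, 2): closes on M3

(0, 0, R5, (0, 2))
(1, 0, R3, (1, 2))
(1, 0, R4, (0, 2))
(1, 0, R7, (2,))
(1, 1, R3, (1, 2))
(1, 2, R3, (1, 2))
(1, 3, R3, (1, 2))
(2, 0, R2, (0, 2))
(3, 0, R2, (0, 2))
(4, 0, R2, (1, 3))
(5, 0, R2, (0, 2))
(5, 0, R2, (1, 3))
(5, 0, R3, (2, 3))
(5, 0, R4, (0, 3))
(5, 1, R3, (2, 3))
(5, 2, R3, (2, 3))
(5, 3, R3, (2, 3))
(6, 0, R1, (0, 2))
(6, 0, R1, (1, 3))
(6, 0, R8, (0, 2))
(7, 0, R1, (1, 3))
(7, 0, R2, (0, 1))
(7, 0, R2, (0, 3))
(7, 0, R7, (2,))
(7, 3, R6, (0, 2))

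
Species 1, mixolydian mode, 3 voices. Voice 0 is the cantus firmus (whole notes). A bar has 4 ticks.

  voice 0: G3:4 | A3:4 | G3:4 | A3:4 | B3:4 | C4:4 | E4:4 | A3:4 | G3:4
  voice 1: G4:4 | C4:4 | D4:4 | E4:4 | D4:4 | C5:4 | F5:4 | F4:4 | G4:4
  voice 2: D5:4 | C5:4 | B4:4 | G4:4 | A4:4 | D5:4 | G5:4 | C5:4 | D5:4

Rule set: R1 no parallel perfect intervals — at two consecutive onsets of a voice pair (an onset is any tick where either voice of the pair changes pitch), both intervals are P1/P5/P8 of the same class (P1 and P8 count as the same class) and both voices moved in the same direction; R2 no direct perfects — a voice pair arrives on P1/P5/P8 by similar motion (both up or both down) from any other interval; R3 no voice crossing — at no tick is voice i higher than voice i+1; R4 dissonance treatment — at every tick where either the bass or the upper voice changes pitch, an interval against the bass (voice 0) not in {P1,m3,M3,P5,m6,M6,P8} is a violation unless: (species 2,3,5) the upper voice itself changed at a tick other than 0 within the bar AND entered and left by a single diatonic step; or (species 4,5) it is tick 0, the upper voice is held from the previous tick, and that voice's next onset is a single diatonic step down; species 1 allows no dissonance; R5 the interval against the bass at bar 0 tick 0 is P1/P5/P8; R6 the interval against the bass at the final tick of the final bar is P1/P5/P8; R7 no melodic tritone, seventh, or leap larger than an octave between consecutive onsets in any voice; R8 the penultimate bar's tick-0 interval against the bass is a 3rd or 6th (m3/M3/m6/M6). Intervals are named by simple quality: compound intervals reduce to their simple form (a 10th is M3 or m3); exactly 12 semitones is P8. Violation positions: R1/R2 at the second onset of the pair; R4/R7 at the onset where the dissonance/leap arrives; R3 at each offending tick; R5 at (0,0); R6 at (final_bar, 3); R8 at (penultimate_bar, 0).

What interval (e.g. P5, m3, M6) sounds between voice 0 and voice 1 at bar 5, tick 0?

voice 0=C4 voice 1=C5 -> P8

P8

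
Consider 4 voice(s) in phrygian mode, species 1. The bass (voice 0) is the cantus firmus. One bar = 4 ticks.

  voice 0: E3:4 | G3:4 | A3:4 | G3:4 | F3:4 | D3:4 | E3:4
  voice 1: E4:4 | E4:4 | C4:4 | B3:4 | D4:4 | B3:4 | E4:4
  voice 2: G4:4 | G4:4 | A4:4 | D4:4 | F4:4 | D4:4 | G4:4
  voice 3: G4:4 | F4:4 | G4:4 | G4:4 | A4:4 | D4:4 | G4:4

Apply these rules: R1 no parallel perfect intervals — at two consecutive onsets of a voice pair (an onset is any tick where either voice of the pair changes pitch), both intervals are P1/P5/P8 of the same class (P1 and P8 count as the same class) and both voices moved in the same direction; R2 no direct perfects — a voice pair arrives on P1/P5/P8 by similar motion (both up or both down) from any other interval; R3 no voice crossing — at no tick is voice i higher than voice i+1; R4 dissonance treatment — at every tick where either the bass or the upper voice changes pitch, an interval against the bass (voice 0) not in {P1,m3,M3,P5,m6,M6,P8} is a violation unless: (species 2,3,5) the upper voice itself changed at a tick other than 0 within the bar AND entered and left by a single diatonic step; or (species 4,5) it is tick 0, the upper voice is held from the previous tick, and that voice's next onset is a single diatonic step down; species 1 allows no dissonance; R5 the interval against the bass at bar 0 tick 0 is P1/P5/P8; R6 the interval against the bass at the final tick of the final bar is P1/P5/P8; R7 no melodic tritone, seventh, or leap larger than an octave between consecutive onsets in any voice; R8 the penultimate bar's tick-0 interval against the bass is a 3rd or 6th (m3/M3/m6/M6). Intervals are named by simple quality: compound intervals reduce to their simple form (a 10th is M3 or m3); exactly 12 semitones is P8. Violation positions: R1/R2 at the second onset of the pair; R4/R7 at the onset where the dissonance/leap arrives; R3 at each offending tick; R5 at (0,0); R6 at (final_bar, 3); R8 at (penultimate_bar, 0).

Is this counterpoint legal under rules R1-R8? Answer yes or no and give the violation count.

No (24 violations)

bar 0: v0=E3 v1=E4 v2=G4 v3=G4 (m3)
bar 1: v0=G3 v1=E4 v2=G4 v3=F4 (m7)
bar 2: v0=A3 v1=C4 v2=A4 v3=G4 (m7)
bar 3: v0=G3 v1=B3 v2=D4 v3=G4 (P8)
bar 4: v0=F3 v1=D4 v2=F4 v3=A4 (M3)
bar 5: v0=D3 v1=B3 v2=D4 v3=D4 (P8)
bar 6: v0=E3 v1=E4 v2=G4 v3=G4 (m3)
  R5 @ bar0.0: opens on m3
  R5 @ bar0.0: opens on m3
  R3 @ bar1.0: G4 above F4
  R4 @ bar1.0: G3/F4 m7 untreated
  R3 @ bar1.1: G4 above F4
  R3 @ bar1.2: G4 above F4
  R3 @ bar1.3: G4 above F4
  R1 @ bar2.0: G3/G4 P8 -> A3/A4 P8 similar
  R3 @ bar2.0: A4 above G4
  R4 @ bar2.0: A3/G4 m7 untreated
  R3 @ bar2.1: A4 above G4
  R3 @ bar2.2: A4 above G4
  R3 @ bar2.3: A4 above G4
  R2 @ bar3.0: A3/A4 P8 -> G3/D4 P5 similar
  R2 @ bar4.0: B3/G4 m6 -> D4/A4 P5 similar
  R1 @ bar5.0: F3/F4 P8 -> D3/D4 P8 similar
  R2 @ bar5.0: F3/A4 M3 -> D3/D4 P8 similar
  R2 @ bar5.0: F4/A4 M3 -> D4/D4 P1 similar
  R8 @ bar5.0: penult P8 not 3rd/6th
  R8 @ bar5.0: penult P8 not 3rd/6th
  R1 @ bar6.0: D4/D4 P1 -> G4/G4 P1 similar
  R2 @ bar6.0: D3/B3 M6 -> E3/E4 P8 similar
  R6 @ bar6.3: closes on m3
  R6 @ bar6.3: closes on m3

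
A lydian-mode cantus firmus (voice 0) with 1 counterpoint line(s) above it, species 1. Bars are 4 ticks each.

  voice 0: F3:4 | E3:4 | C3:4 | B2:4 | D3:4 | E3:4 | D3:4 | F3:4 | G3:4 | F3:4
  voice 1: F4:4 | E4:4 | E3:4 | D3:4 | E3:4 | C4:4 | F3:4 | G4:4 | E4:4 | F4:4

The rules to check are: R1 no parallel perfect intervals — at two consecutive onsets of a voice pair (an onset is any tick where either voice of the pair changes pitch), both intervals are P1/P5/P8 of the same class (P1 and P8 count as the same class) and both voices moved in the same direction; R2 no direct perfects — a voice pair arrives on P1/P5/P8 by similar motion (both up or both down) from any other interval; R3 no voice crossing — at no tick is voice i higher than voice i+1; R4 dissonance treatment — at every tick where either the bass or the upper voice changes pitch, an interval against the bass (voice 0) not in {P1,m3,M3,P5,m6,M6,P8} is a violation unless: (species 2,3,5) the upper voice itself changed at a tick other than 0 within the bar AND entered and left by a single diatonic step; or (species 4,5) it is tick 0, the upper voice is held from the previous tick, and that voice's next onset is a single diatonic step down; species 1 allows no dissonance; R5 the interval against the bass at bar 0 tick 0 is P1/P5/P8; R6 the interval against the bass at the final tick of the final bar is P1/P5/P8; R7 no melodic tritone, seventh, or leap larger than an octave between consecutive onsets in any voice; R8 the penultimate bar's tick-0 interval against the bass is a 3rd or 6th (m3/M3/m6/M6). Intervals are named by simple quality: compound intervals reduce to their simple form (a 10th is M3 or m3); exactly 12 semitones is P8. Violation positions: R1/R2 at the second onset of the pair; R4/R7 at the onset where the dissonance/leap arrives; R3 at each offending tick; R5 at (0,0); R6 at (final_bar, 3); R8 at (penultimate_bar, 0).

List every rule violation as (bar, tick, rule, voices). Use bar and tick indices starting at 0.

bar 0: v0=F3 v1=F4 downbeat P8
bar 1: v0=E3 v1=E4 downbeat P8
bar 2: v0=C3 v1=E3 downbeat M3
bar 3: v0=B2 v1=D3 downbeat m3
bar 4: v0=D3 v1=E3 downbeat M2
bar 5: v0=E3 v1=C4 downbeat m6
bar 6: v0=D3 v1=F3 downbeat m3
bar 7: v0=F3 v1=G4 downbeat M2
bar 8: v0=G3 v1=E4 downbeat M6
bar 9: v0=F3 v1=F4 downbeat P8
  -> R1 @ bar 1 tick 0 v(0, 1): F3/F4 P8 -> E3/E4 P8 similar
  -> R4 @ bar 4 tick 0 v(0, 1): D3/E3 M2 untreated
  -> R4 @ bar 7 tick 0 v(0, 1): F3/G4 M2 untreated
  -> R7 @ bar 7 tick 0 v(1,): F3->G4 leap 14st

(1, 0, R1, (0, 1))
(4, 0, R4, (0, 1))
(7, 0, R4, (0, 1))
(7, 0, R7, (1,))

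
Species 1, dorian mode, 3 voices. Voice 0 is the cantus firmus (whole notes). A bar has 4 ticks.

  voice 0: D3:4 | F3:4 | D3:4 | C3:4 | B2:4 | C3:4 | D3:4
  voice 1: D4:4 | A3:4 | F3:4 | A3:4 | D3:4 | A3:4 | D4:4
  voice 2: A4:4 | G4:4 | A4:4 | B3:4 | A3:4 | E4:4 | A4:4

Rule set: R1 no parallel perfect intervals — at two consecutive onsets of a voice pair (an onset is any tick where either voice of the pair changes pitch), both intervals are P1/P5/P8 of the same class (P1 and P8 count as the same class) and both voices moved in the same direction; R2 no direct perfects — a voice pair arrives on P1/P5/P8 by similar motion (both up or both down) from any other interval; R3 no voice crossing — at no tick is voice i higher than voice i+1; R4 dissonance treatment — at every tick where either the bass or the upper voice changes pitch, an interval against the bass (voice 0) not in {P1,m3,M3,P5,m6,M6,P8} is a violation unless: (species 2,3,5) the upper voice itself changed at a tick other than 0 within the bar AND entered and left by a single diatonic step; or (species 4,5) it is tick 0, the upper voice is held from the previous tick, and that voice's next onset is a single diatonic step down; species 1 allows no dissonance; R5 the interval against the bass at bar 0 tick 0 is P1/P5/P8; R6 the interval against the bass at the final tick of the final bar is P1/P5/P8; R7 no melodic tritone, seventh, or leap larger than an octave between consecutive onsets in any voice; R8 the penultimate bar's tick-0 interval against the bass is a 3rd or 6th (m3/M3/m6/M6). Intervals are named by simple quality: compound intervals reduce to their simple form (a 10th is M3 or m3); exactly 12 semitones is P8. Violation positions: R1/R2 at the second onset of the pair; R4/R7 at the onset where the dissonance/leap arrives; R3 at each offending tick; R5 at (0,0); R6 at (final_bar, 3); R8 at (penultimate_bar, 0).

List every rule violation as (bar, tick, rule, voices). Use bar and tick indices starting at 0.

bar 0: v0=D3 v1=D4 v2=A4 downbeat P5
bar 1: v0=F3 v1=A3 v2=G4 downbeat M2
bar 2: v0=D3 v1=F3 v2=A4 downbeat P5
bar 3: v0=C3 v1=A3 v2=B3 downbeat M7
bar 4: v0=B2 v1=D3 v2=A3 downbeat m7
bar 5: v0=C3 v1=A3 v2=E4 downbeat M3
bar 6: v0=D3 v1=D4 v2=A4 downbeat P5
  -> R4 @ bar 1 tick 0 v(0, 2): F3/G4 M2 untreated
  -> R4 @ bar 3 tick 0 v(0, 2): C3/B3 M7 untreated
  -> R7 @ bar 3 tick 0 v(2,): A4->B3 leap 10st
  -> R2 @ bar 4 tick 0 v(1, 2): A3/B3 M2 -> D3/A3 P5 similar
  -> R4 @ bar 4 tick 0 v(0, 2): B2/A3 m7 untreated
  -> R1 @ bar 5 tick 0 v(1, 2): D3/A3 P5 -> A3/E4 P5 similar
  -> R1 @ bar 6 tick 0 v(1, 2): A3/E4 P5 -> D4/A4 P5 similar
  -> R2 @ bar 6 tick 0 v(0, 1): C3/A3 M6 -> D3/D4 P8 similar
  -> R2 @ bar 6 tick 0 v(0, 2): C3/E4 M3 -> D3/A4 P5 similar

(1, 0, R4, (0, 2))
(3, 0, R4, (0, 2))
(3, 0, R7, (2,))
(4, 0, R2, (1, 2))
(4, 0, R4, (0, 2))
(5, 0, R1, (1, 2))
(6, 0, R1, (1, 2))
(6, 0, R2, (0, 1))
(6, 0, R2, (0, 2))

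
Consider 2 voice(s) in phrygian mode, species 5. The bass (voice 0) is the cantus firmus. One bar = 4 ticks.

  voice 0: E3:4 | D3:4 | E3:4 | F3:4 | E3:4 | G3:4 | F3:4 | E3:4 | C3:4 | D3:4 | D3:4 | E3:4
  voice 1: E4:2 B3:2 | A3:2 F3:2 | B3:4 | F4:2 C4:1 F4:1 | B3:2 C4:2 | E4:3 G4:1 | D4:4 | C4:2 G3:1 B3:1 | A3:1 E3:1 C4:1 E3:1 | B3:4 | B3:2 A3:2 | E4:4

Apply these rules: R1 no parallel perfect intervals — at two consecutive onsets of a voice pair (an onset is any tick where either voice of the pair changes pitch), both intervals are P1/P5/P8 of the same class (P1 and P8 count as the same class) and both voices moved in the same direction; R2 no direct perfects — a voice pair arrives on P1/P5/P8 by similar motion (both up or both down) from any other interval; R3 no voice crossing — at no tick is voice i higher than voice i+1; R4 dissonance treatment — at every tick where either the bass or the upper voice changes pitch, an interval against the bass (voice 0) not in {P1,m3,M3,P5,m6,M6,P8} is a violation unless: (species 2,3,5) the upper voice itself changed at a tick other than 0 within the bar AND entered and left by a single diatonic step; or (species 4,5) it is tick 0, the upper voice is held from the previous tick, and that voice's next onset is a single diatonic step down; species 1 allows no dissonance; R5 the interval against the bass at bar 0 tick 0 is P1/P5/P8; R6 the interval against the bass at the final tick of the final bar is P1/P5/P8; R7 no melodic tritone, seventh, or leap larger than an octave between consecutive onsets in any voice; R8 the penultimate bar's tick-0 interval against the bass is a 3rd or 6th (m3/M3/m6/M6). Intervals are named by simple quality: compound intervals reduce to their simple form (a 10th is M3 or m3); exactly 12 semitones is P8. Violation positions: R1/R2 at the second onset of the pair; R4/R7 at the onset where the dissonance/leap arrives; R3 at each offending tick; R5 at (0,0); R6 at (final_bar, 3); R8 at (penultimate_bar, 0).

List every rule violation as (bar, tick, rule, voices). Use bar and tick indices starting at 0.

(1, 0, R1, (0, 1))
(2, 0, R2, (0, 1))
(2, 0, R7, (1,))
(3, 0, R2, (0, 1))
(3, 0, R7, (1,))
(4, 0, R2, (0, 1))
(4, 0, R7, (1,))
(11, 0, R2, (0, 1))

bar 0: v0=E3 v1=E4 downbeat P8
bar 1: v0=D3 v1=A3 downbeat P5
bar 2: v0=E3 v1=B3 downbeat P5
bar 3: v0=F3 v1=F4 downbeat P8
bar 4: v0=E3 v1=B3 downbeat P5
bar 5: v0=G3 v1=E4 downbeat M6
bar 6: v0=F3 v1=D4 downbeat M6
bar 7: v0=E3 v1=C4 downbeat m6
bar 8: v0=C3 v1=A3 downbeat M6
bar 9: v0=D3 v1=B3 downbeat M6
bar 10: v0=D3 v1=B3 downbeat M6
bar 11: v0=E3 v1=E4 downbeat P8
  -> R1 @ bar 1 tick 0 v(0, 1): E3/B3 P5 -> D3/A3 P5 similar
  -> R2 @ bar 2 tick 0 v(0, 1): D3/F3 m3 -> E3/B3 P5 similar
  -> R7 @ bar 2 tick 0 v(1,): F3->B3 leap 6st
  -> R2 @ bar 3 tick 0 v(0, 1): E3/B3 P5 -> F3/F4 P8 similar
  -> R7 @ bar 3 tick 0 v(1,): B3->F4 leap 6st
  -> R2 @ bar 4 tick 0 v(0, 1): F3/F4 P8 -> E3/B3 P5 similar
  -> R7 @ bar 4 tick 0 v(1,): F4->B3 leap 6st
  -> R2 @ bar 11 tick 0 v(0, 1): D3/A3 P5 -> E3/E4 P8 similar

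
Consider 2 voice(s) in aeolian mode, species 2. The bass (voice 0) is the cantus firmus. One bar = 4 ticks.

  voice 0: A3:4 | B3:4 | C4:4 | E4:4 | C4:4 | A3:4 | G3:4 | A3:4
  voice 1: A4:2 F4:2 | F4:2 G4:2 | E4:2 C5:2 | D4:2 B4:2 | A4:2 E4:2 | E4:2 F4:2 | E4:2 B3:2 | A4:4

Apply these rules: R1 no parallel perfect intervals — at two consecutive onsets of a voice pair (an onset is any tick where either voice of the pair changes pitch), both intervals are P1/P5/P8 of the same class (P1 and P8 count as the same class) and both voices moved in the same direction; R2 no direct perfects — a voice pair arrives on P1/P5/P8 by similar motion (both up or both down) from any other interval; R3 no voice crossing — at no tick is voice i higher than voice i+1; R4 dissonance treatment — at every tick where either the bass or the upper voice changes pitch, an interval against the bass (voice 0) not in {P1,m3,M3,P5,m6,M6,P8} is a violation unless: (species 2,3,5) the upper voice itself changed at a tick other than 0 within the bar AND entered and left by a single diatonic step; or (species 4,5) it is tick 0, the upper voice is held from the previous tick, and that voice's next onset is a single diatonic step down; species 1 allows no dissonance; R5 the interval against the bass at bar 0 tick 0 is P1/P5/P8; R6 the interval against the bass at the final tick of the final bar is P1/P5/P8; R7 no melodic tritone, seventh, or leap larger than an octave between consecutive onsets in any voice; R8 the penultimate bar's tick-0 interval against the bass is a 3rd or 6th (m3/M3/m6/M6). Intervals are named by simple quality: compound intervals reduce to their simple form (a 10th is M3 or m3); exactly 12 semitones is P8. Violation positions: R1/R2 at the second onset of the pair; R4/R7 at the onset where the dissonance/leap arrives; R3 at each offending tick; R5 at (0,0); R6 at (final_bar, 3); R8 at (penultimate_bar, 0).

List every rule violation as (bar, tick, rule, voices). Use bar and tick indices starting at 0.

(1, 0, R4, (0, 1))
(3, 0, R3, (0, 1))
(3, 0, R4, (0, 1))
(3, 0, R7, (1,))
(3, 1, R3, (0, 1))
(7, 0, R2, (0, 1))
(7, 0, R7, (1,))

bar 0: v0=A3 v1=A4 downbeat P8
bar 1: v0=B3 v1=F4 downbeat TT
bar 2: v0=C4 v1=E4 downbeat M3
bar 3: v0=E4 v1=D4 downbeat M2
bar 4: v0=C4 v1=A4 downbeat M6
bar 5: v0=A3 v1=E4 downbeat P5
bar 6: v0=G3 v1=E4 downbeat M6
bar 7: v0=A3 v1=A4 downbeat P8
  -> R4 @ bar 1 tick 0 v(0, 1): B3/F4 TT untreated
  -> R3 @ bar 3 tick 0 v(0, 1): E4 above D4
  -> R4 @ bar 3 tick 0 v(0, 1): E4/D4 M2 untreated
  -> R7 @ bar 3 tick 0 v(1,): C5->D4 leap 10st
  -> R3 @ bar 3 tick 1 v(0, 1): E4 above D4
  -> R2 @ bar 7 tick 0 v(0, 1): G3/B3 M3 -> A3/A4 P8 similar
  -> R7 @ bar 7 tick 0 v(1,): B3->A4 leap 10st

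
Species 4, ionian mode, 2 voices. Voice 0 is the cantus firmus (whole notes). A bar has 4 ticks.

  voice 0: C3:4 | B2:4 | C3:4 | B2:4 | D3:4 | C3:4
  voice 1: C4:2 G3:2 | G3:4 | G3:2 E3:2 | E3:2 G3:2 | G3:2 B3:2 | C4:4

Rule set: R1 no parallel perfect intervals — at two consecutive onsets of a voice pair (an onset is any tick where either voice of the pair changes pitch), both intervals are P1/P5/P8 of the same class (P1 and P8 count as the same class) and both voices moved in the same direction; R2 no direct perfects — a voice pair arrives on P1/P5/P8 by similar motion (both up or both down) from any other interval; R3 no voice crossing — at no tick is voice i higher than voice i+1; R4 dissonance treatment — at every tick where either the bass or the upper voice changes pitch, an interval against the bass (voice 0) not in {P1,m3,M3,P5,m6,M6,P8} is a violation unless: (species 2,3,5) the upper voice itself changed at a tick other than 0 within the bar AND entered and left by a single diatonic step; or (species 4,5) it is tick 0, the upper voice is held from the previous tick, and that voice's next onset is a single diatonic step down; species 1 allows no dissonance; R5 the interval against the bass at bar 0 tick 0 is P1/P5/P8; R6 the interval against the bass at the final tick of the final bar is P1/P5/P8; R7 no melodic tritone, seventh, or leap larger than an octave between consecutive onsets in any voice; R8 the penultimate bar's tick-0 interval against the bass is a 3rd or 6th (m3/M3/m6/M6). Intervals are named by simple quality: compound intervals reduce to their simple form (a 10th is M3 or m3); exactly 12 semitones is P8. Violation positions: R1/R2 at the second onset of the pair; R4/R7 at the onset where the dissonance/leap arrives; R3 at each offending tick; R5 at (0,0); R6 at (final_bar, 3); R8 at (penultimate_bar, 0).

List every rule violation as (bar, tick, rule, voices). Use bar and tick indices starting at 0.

(3, 0, R4, (0, 1))
(4, 0, R4, (0, 1))
(4, 0, R8, (0, 1))

bar 0: v0=C3 v1=C4 downbeat P8
bar 1: v0=B2 v1=G3 downbeat m6
bar 2: v0=C3 v1=G3 downbeat P5
bar 3: v0=B2 v1=E3 downbeat P4
bar 4: v0=D3 v1=G3 downbeat P4
bar 5: v0=C3 v1=C4 downbeat P8
  -> R4 @ bar 3 tick 0 v(0, 1): B2/E3 P4 untreated
  -> R4 @ bar 4 tick 0 v(0, 1): D3/G3 P4 untreated
  -> R8 @ bar 4 tick 0 v(0, 1): penult P4 not 3rd/6th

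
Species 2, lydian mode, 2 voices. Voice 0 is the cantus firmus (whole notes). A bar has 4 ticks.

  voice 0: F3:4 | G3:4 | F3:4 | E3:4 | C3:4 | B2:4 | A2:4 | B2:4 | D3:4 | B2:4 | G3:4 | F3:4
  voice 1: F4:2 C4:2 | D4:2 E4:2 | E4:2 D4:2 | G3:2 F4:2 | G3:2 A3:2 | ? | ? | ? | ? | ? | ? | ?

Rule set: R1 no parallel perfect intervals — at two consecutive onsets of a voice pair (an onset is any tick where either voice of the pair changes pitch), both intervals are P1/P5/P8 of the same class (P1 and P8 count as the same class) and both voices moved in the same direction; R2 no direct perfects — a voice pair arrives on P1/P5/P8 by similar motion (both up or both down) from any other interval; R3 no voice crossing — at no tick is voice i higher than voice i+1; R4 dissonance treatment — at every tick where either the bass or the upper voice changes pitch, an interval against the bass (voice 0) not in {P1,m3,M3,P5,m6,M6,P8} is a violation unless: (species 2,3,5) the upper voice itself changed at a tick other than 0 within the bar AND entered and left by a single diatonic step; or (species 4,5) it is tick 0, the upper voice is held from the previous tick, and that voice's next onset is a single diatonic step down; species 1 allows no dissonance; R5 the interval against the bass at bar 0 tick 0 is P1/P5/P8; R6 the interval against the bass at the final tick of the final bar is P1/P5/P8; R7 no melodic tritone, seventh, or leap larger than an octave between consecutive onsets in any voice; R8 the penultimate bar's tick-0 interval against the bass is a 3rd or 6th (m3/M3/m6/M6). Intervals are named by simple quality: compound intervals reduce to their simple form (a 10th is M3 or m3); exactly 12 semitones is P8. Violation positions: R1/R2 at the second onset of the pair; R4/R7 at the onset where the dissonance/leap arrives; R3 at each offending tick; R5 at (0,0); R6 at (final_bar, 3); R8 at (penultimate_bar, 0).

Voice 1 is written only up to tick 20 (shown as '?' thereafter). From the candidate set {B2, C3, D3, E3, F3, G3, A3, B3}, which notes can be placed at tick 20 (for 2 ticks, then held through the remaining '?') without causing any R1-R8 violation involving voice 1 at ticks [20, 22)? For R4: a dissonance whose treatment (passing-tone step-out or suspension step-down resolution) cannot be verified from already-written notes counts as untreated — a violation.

{B3, D3, G3}

B2: violates R2,R7
C3: violates R4
D3: legal
E3: violates R4
F3: violates R4
G3: legal
A3: violates R4
B3: legal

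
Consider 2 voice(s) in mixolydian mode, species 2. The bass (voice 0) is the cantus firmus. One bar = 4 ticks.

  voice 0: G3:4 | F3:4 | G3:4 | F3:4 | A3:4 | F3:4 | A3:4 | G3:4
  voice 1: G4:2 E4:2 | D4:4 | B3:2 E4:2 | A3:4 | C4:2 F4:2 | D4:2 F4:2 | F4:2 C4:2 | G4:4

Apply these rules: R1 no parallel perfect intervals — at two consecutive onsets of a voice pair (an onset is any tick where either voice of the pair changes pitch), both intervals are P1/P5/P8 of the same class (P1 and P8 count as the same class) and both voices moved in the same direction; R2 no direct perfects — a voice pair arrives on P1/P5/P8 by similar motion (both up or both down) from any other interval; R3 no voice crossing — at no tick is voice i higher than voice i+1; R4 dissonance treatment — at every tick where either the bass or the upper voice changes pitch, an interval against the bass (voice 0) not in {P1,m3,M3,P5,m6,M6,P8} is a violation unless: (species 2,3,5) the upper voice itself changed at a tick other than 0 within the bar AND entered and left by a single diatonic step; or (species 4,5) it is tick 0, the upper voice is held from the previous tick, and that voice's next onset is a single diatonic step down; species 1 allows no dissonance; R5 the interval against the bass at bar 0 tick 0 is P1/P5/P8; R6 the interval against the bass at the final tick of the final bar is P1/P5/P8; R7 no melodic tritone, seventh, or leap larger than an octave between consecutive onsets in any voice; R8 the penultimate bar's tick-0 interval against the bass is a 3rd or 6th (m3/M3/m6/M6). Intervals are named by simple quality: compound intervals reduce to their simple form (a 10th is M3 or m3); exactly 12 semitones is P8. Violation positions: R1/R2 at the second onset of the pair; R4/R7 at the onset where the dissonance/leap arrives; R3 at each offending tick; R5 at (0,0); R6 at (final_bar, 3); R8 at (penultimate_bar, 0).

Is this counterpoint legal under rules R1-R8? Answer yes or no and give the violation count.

Yes (0 violations)

bar 0: v0=G3 v1=G4 (P8)
bar 1: v0=F3 v1=D4 (M6)
bar 2: v0=G3 v1=B3 (M3)
bar 3: v0=F3 v1=A3 (M3)
bar 4: v0=A3 v1=C4 (m3)
bar 5: v0=F3 v1=D4 (M6)
bar 6: v0=A3 v1=F4 (m6)
bar 7: v0=G3 v1=G4 (P8)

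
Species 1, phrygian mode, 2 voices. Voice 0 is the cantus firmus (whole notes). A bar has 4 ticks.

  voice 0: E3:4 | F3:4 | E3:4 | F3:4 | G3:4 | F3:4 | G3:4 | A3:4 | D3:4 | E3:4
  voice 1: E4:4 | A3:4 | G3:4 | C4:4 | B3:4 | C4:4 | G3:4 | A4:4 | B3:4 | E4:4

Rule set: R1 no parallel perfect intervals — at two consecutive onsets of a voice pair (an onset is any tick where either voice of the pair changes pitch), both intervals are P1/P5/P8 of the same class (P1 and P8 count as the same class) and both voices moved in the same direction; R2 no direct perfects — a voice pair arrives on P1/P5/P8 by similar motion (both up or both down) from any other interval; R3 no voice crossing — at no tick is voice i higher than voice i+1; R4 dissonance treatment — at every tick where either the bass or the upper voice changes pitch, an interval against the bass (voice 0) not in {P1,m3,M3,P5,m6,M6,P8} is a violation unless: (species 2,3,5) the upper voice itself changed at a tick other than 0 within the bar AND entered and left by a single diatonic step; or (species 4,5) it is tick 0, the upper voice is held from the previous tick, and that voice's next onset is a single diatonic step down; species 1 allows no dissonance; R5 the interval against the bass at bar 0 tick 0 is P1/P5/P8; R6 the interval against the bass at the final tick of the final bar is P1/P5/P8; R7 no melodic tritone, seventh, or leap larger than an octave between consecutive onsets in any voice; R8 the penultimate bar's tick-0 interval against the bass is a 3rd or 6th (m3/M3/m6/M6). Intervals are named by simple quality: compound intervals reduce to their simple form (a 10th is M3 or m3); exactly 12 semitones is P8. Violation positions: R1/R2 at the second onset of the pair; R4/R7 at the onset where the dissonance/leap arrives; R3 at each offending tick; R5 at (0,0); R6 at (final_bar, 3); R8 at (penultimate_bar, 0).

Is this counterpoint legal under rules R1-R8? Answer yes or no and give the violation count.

bar 0: v0=E3 v1=E4 (P8)
bar 1: v0=F3 v1=A3 (M3)
bar 2: v0=E3 v1=G3 (m3)
bar 3: v0=F3 v1=C4 (P5)
bar 4: v0=G3 v1=B3 (M3)
bar 5: v0=F3 v1=C4 (P5)
bar 6: v0=G3 v1=G3 (P1)
bar 7: v0=A3 v1=A4 (P8)
bar 8: v0=D3 v1=B3 (M6)
bar 9: v0=E3 v1=E4 (P8)
  R2 @ bar3.0: E3/G3 m3 -> F3/C4 P5 similar
  R1 @ bar7.0: G3/G3 P1 -> A3/A4 P8 similar
  R7 @ bar7.0: G3->A4 leap 14st
  R7 @ bar8.0: A4->B3 leap 10st
  R2 @ bar9.0: D3/B3 M6 -> E3/E4 P8 similar

No (5 violations)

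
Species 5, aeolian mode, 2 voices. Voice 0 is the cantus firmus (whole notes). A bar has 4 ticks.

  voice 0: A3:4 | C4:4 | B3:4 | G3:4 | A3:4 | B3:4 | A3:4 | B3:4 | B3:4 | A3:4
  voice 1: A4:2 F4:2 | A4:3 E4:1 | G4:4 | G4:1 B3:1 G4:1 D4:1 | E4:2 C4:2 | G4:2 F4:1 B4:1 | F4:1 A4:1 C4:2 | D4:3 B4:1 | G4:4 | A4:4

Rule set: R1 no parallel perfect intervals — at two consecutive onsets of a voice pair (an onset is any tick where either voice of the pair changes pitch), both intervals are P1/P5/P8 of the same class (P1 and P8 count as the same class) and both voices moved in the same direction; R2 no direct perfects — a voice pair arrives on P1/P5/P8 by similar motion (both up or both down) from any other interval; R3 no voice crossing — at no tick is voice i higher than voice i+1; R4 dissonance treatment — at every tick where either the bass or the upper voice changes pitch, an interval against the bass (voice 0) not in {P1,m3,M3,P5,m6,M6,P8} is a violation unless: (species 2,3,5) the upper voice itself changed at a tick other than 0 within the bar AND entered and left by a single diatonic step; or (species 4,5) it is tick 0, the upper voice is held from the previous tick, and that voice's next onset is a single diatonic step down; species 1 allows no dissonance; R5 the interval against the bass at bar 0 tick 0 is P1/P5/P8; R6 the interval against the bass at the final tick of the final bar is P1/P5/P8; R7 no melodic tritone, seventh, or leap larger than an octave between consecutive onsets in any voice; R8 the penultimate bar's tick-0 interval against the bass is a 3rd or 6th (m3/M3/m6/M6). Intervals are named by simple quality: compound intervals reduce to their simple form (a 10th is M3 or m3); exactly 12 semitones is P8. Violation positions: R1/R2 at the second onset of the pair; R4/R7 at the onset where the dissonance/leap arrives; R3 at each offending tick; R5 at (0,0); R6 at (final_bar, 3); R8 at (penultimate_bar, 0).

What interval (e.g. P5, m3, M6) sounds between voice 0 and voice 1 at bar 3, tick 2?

voice 0=G3 voice 1=G4 -> P8

P8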